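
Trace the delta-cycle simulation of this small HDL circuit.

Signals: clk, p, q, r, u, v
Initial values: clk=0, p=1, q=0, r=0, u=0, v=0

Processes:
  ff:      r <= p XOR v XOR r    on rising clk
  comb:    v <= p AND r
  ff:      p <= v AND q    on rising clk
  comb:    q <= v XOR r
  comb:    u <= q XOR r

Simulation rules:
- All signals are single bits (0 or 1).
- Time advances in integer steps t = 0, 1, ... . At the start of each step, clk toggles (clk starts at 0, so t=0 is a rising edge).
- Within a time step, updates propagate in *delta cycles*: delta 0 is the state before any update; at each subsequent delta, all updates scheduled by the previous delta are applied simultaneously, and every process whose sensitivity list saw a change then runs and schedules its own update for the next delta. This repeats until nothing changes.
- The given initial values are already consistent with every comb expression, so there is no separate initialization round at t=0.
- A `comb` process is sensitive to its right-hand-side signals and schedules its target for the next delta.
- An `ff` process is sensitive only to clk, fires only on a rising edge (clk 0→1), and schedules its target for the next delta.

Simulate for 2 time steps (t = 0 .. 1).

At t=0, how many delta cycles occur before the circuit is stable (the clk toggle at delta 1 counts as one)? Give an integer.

t=0 Δ0: p=1 u=0 v=0 q=0 clk=0 r=0
  Δ1: clk:0→1
  Δ2: p:1→0, r:0→1
  Δ3: u:0→1, q:0→1
  Δ4: u:1→0
  (4Δ to stable)
t=1 Δ0: p=0 u=0 v=0 q=1 clk=1 r=1
  Δ1: clk:1→0
  (1Δ to stable)

4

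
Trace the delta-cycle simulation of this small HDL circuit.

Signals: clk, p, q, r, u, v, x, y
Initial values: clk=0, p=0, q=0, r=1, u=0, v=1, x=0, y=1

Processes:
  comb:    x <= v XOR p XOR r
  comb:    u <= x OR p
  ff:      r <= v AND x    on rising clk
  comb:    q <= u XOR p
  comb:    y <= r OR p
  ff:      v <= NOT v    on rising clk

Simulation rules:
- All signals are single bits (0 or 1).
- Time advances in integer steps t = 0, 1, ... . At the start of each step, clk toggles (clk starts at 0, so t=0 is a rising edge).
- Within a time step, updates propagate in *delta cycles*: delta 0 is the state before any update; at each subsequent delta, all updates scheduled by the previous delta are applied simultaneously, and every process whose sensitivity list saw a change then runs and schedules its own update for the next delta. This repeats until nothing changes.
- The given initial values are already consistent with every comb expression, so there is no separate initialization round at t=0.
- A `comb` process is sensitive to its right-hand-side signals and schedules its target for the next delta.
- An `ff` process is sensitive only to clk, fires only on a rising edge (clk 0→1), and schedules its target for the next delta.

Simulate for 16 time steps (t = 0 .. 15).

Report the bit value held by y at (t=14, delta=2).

[bits: clk,y,u,v,q,x,r,p]
t=0: Δ0=01010010 Δ1=11010010 Δ2=11000000 Δ3=10000000 | 3Δ
t=1: Δ0=10000000 Δ1=00000000 | 1Δ
t=2: Δ0=00000000 Δ1=10000000 Δ2=10010000 Δ3=10010100 Δ4=10110100 Δ5=10111100 | 5Δ
t=3: Δ0=10111100 Δ1=00111100 | 1Δ
t=4: Δ0=00111100 Δ1=10111100 Δ2=10101110 Δ3=11101110 | 3Δ
t=5: Δ0=11101110 Δ1=01101110 | 1Δ
t=6: Δ0=01101110 Δ1=11101110 Δ2=11111100 Δ3=10111100 | 3Δ
t=7: Δ0=10111100 Δ1=00111100 | 1Δ
t=8: Δ0=00111100 Δ1=10111100 Δ2=10101110 Δ3=11101110 | 3Δ
t=9: Δ0=11101110 Δ1=01101110 | 1Δ
t=10: Δ0=01101110 Δ1=11101110 Δ2=11111100 Δ3=10111100 | 3Δ
t=11: Δ0=10111100 Δ1=00111100 | 1Δ
t=12: Δ0=00111100 Δ1=10111100 Δ2=10101110 Δ3=11101110 | 3Δ
t=13: Δ0=11101110 Δ1=01101110 | 1Δ
t=14: Δ0=01101110 Δ1=11101110 Δ2=11111100 Δ3=10111100 | 3Δ
t=15: Δ0=10111100 Δ1=00111100 | 1Δ

1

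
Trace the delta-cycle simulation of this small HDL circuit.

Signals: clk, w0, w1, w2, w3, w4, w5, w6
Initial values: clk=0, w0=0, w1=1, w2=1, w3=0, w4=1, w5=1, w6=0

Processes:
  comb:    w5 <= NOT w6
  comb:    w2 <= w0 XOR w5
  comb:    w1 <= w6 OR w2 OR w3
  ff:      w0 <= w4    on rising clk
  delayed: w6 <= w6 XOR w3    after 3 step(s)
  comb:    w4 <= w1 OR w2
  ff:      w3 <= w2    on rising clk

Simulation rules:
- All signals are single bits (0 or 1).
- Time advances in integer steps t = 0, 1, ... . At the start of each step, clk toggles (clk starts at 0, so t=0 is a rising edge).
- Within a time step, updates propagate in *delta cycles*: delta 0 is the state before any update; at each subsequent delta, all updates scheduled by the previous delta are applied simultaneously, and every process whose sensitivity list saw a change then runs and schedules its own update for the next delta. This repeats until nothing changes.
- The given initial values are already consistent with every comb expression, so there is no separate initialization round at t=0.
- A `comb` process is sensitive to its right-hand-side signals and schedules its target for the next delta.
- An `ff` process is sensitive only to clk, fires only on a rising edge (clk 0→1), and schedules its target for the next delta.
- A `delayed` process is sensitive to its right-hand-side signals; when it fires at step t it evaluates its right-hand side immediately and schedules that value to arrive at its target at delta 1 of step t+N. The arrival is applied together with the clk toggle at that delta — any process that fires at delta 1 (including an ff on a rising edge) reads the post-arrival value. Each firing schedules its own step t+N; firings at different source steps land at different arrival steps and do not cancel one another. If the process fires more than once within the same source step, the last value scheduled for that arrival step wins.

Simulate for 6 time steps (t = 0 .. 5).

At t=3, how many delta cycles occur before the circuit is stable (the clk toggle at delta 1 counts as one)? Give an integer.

[bits: w4,w2,w1,w3,w5,w6,clk,w0]
t=0: Δ0=11101000 Δ1=11101010 Δ2=11111011 Δ3=10111011 | 3Δ
t=1: Δ0=10111011 Δ1=10111001 | 1Δ
t=2: Δ0=10111001 Δ1=10111011 Δ2=10101011 Δ3=10001011 Δ4=00001011 | 4Δ
t=3: Δ0=00001011 Δ1=00001101 Δ2=00100101 Δ3=11100101 | 3Δ
t=4: Δ0=11100101 Δ1=11100111 Δ2=11110111 | 2Δ
t=5: Δ0=11110111 Δ1=11110001 Δ2=11111001 Δ3=10111001 | 3Δ

3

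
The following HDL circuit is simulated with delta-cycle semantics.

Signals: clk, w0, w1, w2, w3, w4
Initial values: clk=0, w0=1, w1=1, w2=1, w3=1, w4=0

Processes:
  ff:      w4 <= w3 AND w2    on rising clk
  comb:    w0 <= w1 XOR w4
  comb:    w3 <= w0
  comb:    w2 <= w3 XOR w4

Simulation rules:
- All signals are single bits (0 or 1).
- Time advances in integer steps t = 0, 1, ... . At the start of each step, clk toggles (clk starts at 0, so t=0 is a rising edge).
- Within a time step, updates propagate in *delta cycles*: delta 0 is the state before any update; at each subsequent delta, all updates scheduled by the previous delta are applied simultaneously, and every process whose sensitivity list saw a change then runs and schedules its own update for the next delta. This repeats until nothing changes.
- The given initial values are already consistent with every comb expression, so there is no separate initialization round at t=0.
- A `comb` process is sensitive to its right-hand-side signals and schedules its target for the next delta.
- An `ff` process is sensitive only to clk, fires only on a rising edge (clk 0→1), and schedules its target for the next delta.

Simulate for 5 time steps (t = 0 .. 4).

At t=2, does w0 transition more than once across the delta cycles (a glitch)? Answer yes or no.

no

t0.Δ0 w2=1 w1=1 w0=1 w4=0 w3=1 clk=0
t0.Δ1 w2=1 w1=1 w0=1 w4=0 w3=1 clk=1
t0.Δ2 w2=1 w1=1 w0=1 w4=1 w3=1 clk=1
t0.Δ3 w2=0 w1=1 w0=0 w4=1 w3=1 clk=1
t0.Δ4 w2=0 w1=1 w0=0 w4=1 w3=0 clk=1
t0.Δ5 w2=1 w1=1 w0=0 w4=1 w3=0 clk=1
t1.Δ0 w2=1 w1=1 w0=0 w4=1 w3=0 clk=1
t1.Δ1 w2=1 w1=1 w0=0 w4=1 w3=0 clk=0
t2.Δ0 w2=1 w1=1 w0=0 w4=1 w3=0 clk=0
t2.Δ1 w2=1 w1=1 w0=0 w4=1 w3=0 clk=1
t2.Δ2 w2=1 w1=1 w0=0 w4=0 w3=0 clk=1
t2.Δ3 w2=0 w1=1 w0=1 w4=0 w3=0 clk=1
t2.Δ4 w2=0 w1=1 w0=1 w4=0 w3=1 clk=1
t2.Δ5 w2=1 w1=1 w0=1 w4=0 w3=1 clk=1
t3.Δ0 w2=1 w1=1 w0=1 w4=0 w3=1 clk=1
t3.Δ1 w2=1 w1=1 w0=1 w4=0 w3=1 clk=0
t4.Δ0 w2=1 w1=1 w0=1 w4=0 w3=1 clk=0
t4.Δ1 w2=1 w1=1 w0=1 w4=0 w3=1 clk=1
t4.Δ2 w2=1 w1=1 w0=1 w4=1 w3=1 clk=1
t4.Δ3 w2=0 w1=1 w0=0 w4=1 w3=1 clk=1
t4.Δ4 w2=0 w1=1 w0=0 w4=1 w3=0 clk=1
t4.Δ5 w2=1 w1=1 w0=0 w4=1 w3=0 clk=1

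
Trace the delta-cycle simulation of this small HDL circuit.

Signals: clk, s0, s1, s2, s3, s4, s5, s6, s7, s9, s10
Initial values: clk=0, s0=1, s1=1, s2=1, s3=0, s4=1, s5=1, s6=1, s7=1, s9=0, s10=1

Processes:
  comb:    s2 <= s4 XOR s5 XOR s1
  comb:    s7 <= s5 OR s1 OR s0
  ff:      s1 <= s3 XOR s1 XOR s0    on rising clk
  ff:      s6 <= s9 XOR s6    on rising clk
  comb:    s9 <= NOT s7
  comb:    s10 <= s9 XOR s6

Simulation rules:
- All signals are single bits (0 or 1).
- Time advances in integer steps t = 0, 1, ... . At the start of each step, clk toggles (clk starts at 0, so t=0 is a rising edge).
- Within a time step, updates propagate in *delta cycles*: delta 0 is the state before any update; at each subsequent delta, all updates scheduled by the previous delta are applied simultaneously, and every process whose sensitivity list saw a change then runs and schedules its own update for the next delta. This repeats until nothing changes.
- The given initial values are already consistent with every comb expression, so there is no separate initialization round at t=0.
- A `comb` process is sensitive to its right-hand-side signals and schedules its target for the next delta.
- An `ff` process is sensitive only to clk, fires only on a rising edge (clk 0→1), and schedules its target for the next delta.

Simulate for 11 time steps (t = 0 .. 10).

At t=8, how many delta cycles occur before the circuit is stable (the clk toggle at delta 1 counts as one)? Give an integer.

t=0 Δ0: clk=0 s5=1 s7=1 s3=0 s2=1 s0=1 s4=1 s9=0 s1=1 s10=1 s6=1
  Δ1: clk:0→1
  Δ2: s1:1→0
  Δ3: s2:1→0
  (3Δ to stable)
t=1 Δ0: clk=1 s5=1 s7=1 s3=0 s2=0 s0=1 s4=1 s9=0 s1=0 s10=1 s6=1
  Δ1: clk:1→0
  (1Δ to stable)
t=2 Δ0: clk=0 s5=1 s7=1 s3=0 s2=0 s0=1 s4=1 s9=0 s1=0 s10=1 s6=1
  Δ1: clk:0→1
  Δ2: s1:0→1
  Δ3: s2:0→1
  (3Δ to stable)
t=3 Δ0: clk=1 s5=1 s7=1 s3=0 s2=1 s0=1 s4=1 s9=0 s1=1 s10=1 s6=1
  Δ1: clk:1→0
  (1Δ to stable)
t=4 Δ0: clk=0 s5=1 s7=1 s3=0 s2=1 s0=1 s4=1 s9=0 s1=1 s10=1 s6=1
  Δ1: clk:0→1
  Δ2: s1:1→0
  Δ3: s2:1→0
  (3Δ to stable)
t=5 Δ0: clk=1 s5=1 s7=1 s3=0 s2=0 s0=1 s4=1 s9=0 s1=0 s10=1 s6=1
  Δ1: clk:1→0
  (1Δ to stable)
t=6 Δ0: clk=0 s5=1 s7=1 s3=0 s2=0 s0=1 s4=1 s9=0 s1=0 s10=1 s6=1
  Δ1: clk:0→1
  Δ2: s1:0→1
  Δ3: s2:0→1
  (3Δ to stable)
t=7 Δ0: clk=1 s5=1 s7=1 s3=0 s2=1 s0=1 s4=1 s9=0 s1=1 s10=1 s6=1
  Δ1: clk:1→0
  (1Δ to stable)
t=8 Δ0: clk=0 s5=1 s7=1 s3=0 s2=1 s0=1 s4=1 s9=0 s1=1 s10=1 s6=1
  Δ1: clk:0→1
  Δ2: s1:1→0
  Δ3: s2:1→0
  (3Δ to stable)
t=9 Δ0: clk=1 s5=1 s7=1 s3=0 s2=0 s0=1 s4=1 s9=0 s1=0 s10=1 s6=1
  Δ1: clk:1→0
  (1Δ to stable)
t=10 Δ0: clk=0 s5=1 s7=1 s3=0 s2=0 s0=1 s4=1 s9=0 s1=0 s10=1 s6=1
  Δ1: clk:0→1
  Δ2: s1:0→1
  Δ3: s2:0→1
  (3Δ to stable)

3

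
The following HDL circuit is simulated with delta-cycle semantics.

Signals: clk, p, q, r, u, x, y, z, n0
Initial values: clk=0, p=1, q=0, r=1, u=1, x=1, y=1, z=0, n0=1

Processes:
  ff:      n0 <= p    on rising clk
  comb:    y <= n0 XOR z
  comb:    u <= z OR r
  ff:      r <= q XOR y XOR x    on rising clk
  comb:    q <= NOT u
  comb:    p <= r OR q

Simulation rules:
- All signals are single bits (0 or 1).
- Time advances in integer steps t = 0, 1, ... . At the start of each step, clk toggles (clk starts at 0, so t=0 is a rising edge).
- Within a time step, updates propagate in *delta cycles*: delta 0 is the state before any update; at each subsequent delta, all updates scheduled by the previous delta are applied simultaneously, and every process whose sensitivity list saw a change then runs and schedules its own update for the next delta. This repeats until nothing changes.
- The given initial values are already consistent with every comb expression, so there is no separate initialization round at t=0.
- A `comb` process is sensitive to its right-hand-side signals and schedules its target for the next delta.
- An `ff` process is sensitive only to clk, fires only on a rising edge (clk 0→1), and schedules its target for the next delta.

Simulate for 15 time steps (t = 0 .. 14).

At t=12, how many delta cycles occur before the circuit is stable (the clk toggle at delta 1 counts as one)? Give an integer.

t0.Δ0 p=1 z=0 q=0 n0=1 clk=0 r=1 x=1 y=1 u=1
t0.Δ1 p=1 z=0 q=0 n0=1 clk=1 r=1 x=1 y=1 u=1
t0.Δ2 p=1 z=0 q=0 n0=1 clk=1 r=0 x=1 y=1 u=1
t0.Δ3 p=0 z=0 q=0 n0=1 clk=1 r=0 x=1 y=1 u=0
t0.Δ4 p=0 z=0 q=1 n0=1 clk=1 r=0 x=1 y=1 u=0
t0.Δ5 p=1 z=0 q=1 n0=1 clk=1 r=0 x=1 y=1 u=0
t1.Δ0 p=1 z=0 q=1 n0=1 clk=1 r=0 x=1 y=1 u=0
t1.Δ1 p=1 z=0 q=1 n0=1 clk=0 r=0 x=1 y=1 u=0
t2.Δ0 p=1 z=0 q=1 n0=1 clk=0 r=0 x=1 y=1 u=0
t2.Δ1 p=1 z=0 q=1 n0=1 clk=1 r=0 x=1 y=1 u=0
t2.Δ2 p=1 z=0 q=1 n0=1 clk=1 r=1 x=1 y=1 u=0
t2.Δ3 p=1 z=0 q=1 n0=1 clk=1 r=1 x=1 y=1 u=1
t2.Δ4 p=1 z=0 q=0 n0=1 clk=1 r=1 x=1 y=1 u=1
t3.Δ0 p=1 z=0 q=0 n0=1 clk=1 r=1 x=1 y=1 u=1
t3.Δ1 p=1 z=0 q=0 n0=1 clk=0 r=1 x=1 y=1 u=1
t4.Δ0 p=1 z=0 q=0 n0=1 clk=0 r=1 x=1 y=1 u=1
t4.Δ1 p=1 z=0 q=0 n0=1 clk=1 r=1 x=1 y=1 u=1
t4.Δ2 p=1 z=0 q=0 n0=1 clk=1 r=0 x=1 y=1 u=1
t4.Δ3 p=0 z=0 q=0 n0=1 clk=1 r=0 x=1 y=1 u=0
t4.Δ4 p=0 z=0 q=1 n0=1 clk=1 r=0 x=1 y=1 u=0
t4.Δ5 p=1 z=0 q=1 n0=1 clk=1 r=0 x=1 y=1 u=0
t5.Δ0 p=1 z=0 q=1 n0=1 clk=1 r=0 x=1 y=1 u=0
t5.Δ1 p=1 z=0 q=1 n0=1 clk=0 r=0 x=1 y=1 u=0
t6.Δ0 p=1 z=0 q=1 n0=1 clk=0 r=0 x=1 y=1 u=0
t6.Δ1 p=1 z=0 q=1 n0=1 clk=1 r=0 x=1 y=1 u=0
t6.Δ2 p=1 z=0 q=1 n0=1 clk=1 r=1 x=1 y=1 u=0
t6.Δ3 p=1 z=0 q=1 n0=1 clk=1 r=1 x=1 y=1 u=1
t6.Δ4 p=1 z=0 q=0 n0=1 clk=1 r=1 x=1 y=1 u=1
t7.Δ0 p=1 z=0 q=0 n0=1 clk=1 r=1 x=1 y=1 u=1
t7.Δ1 p=1 z=0 q=0 n0=1 clk=0 r=1 x=1 y=1 u=1
t8.Δ0 p=1 z=0 q=0 n0=1 clk=0 r=1 x=1 y=1 u=1
t8.Δ1 p=1 z=0 q=0 n0=1 clk=1 r=1 x=1 y=1 u=1
t8.Δ2 p=1 z=0 q=0 n0=1 clk=1 r=0 x=1 y=1 u=1
t8.Δ3 p=0 z=0 q=0 n0=1 clk=1 r=0 x=1 y=1 u=0
t8.Δ4 p=0 z=0 q=1 n0=1 clk=1 r=0 x=1 y=1 u=0
t8.Δ5 p=1 z=0 q=1 n0=1 clk=1 r=0 x=1 y=1 u=0
t9.Δ0 p=1 z=0 q=1 n0=1 clk=1 r=0 x=1 y=1 u=0
t9.Δ1 p=1 z=0 q=1 n0=1 clk=0 r=0 x=1 y=1 u=0
t10.Δ0 p=1 z=0 q=1 n0=1 clk=0 r=0 x=1 y=1 u=0
t10.Δ1 p=1 z=0 q=1 n0=1 clk=1 r=0 x=1 y=1 u=0
t10.Δ2 p=1 z=0 q=1 n0=1 clk=1 r=1 x=1 y=1 u=0
t10.Δ3 p=1 z=0 q=1 n0=1 clk=1 r=1 x=1 y=1 u=1
t10.Δ4 p=1 z=0 q=0 n0=1 clk=1 r=1 x=1 y=1 u=1
t11.Δ0 p=1 z=0 q=0 n0=1 clk=1 r=1 x=1 y=1 u=1
t11.Δ1 p=1 z=0 q=0 n0=1 clk=0 r=1 x=1 y=1 u=1
t12.Δ0 p=1 z=0 q=0 n0=1 clk=0 r=1 x=1 y=1 u=1
t12.Δ1 p=1 z=0 q=0 n0=1 clk=1 r=1 x=1 y=1 u=1
t12.Δ2 p=1 z=0 q=0 n0=1 clk=1 r=0 x=1 y=1 u=1
t12.Δ3 p=0 z=0 q=0 n0=1 clk=1 r=0 x=1 y=1 u=0
t12.Δ4 p=0 z=0 q=1 n0=1 clk=1 r=0 x=1 y=1 u=0
t12.Δ5 p=1 z=0 q=1 n0=1 clk=1 r=0 x=1 y=1 u=0
t13.Δ0 p=1 z=0 q=1 n0=1 clk=1 r=0 x=1 y=1 u=0
t13.Δ1 p=1 z=0 q=1 n0=1 clk=0 r=0 x=1 y=1 u=0
t14.Δ0 p=1 z=0 q=1 n0=1 clk=0 r=0 x=1 y=1 u=0
t14.Δ1 p=1 z=0 q=1 n0=1 clk=1 r=0 x=1 y=1 u=0
t14.Δ2 p=1 z=0 q=1 n0=1 clk=1 r=1 x=1 y=1 u=0
t14.Δ3 p=1 z=0 q=1 n0=1 clk=1 r=1 x=1 y=1 u=1
t14.Δ4 p=1 z=0 q=0 n0=1 clk=1 r=1 x=1 y=1 u=1

5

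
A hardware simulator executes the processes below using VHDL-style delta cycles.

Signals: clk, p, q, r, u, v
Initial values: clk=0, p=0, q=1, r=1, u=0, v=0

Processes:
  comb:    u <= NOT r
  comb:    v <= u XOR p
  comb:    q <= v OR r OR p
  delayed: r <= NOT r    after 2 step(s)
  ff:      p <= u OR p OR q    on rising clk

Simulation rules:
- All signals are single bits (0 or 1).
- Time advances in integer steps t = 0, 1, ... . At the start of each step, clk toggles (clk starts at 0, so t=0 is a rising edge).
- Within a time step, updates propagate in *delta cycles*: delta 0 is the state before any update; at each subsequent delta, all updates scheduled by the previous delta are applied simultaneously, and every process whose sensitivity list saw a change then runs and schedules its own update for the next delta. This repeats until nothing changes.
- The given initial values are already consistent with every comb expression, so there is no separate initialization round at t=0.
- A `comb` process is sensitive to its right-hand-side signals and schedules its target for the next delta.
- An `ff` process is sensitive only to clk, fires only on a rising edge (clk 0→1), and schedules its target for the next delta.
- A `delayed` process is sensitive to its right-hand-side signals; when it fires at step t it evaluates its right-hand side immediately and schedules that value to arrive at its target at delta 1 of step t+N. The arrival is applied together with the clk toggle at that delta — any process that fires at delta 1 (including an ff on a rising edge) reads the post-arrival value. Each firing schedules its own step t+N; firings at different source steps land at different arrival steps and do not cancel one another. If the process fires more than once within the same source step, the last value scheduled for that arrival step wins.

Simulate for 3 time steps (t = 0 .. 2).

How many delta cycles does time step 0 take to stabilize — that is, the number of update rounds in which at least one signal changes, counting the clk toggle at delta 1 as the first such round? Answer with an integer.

t=0 Δ0: clk=0 u=0 v=0 r=1 p=0 q=1
  Δ1: clk:0→1
  Δ2: p:0→1
  Δ3: v:0→1
  (3Δ to stable)
t=1 Δ0: clk=1 u=0 v=1 r=1 p=1 q=1
  Δ1: clk:1→0
  (1Δ to stable)
t=2 Δ0: clk=0 u=0 v=1 r=1 p=1 q=1
  Δ1: clk:0→1
  (1Δ to stable)

3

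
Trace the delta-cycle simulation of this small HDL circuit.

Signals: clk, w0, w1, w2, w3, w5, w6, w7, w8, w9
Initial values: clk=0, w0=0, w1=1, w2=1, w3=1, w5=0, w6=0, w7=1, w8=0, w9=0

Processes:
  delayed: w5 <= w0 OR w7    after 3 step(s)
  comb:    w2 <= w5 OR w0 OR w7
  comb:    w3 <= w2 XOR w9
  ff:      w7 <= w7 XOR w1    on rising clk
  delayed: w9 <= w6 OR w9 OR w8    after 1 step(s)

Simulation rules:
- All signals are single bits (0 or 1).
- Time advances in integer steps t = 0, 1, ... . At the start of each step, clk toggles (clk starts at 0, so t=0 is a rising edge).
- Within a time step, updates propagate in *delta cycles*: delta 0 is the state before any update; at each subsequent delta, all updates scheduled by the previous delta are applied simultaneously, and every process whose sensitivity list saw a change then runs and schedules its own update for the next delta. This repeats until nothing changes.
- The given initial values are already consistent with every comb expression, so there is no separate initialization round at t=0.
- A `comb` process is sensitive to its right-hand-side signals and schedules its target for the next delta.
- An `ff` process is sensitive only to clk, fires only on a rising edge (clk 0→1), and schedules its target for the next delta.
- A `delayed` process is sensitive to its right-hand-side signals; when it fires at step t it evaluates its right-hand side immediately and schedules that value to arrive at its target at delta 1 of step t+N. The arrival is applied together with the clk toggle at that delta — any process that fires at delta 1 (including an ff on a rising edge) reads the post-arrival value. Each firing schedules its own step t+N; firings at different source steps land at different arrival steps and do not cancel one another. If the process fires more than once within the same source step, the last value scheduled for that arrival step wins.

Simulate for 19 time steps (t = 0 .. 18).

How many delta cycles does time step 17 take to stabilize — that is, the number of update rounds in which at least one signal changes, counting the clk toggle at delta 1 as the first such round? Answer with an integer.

3

[bits: w7,w8,w5,w2,w3,w1,w0,clk,w9,w6]
t=0: Δ0=1001110000 Δ1=1001110100 Δ2=0001110100 Δ3=0000110100 Δ4=0000010100 | 4Δ
t=1: Δ0=0000010100 Δ1=0000010000 | 1Δ
t=2: Δ0=0000010000 Δ1=0000010100 Δ2=1000010100 Δ3=1001010100 Δ4=1001110100 | 4Δ
t=3: Δ0=1001110100 Δ1=1001110000 | 1Δ
t=4: Δ0=1001110000 Δ1=1001110100 Δ2=0001110100 Δ3=0000110100 Δ4=0000010100 | 4Δ
t=5: Δ0=0000010100 Δ1=0010010000 Δ2=0011010000 Δ3=0011110000 | 3Δ
t=6: Δ0=0011110000 Δ1=0011110100 Δ2=1011110100 | 2Δ
t=7: Δ0=1011110100 Δ1=1001110000 | 1Δ
t=8: Δ0=1001110000 Δ1=1001110100 Δ2=0001110100 Δ3=0000110100 Δ4=0000010100 | 4Δ
t=9: Δ0=0000010100 Δ1=0010010000 Δ2=0011010000 Δ3=0011110000 | 3Δ
t=10: Δ0=0011110000 Δ1=0011110100 Δ2=1011110100 | 2Δ
t=11: Δ0=1011110100 Δ1=1001110000 | 1Δ
t=12: Δ0=1001110000 Δ1=1001110100 Δ2=0001110100 Δ3=0000110100 Δ4=0000010100 | 4Δ
t=13: Δ0=0000010100 Δ1=0010010000 Δ2=0011010000 Δ3=0011110000 | 3Δ
t=14: Δ0=0011110000 Δ1=0011110100 Δ2=1011110100 | 2Δ
t=15: Δ0=1011110100 Δ1=1001110000 | 1Δ
t=16: Δ0=1001110000 Δ1=1001110100 Δ2=0001110100 Δ3=0000110100 Δ4=0000010100 | 4Δ
t=17: Δ0=0000010100 Δ1=0010010000 Δ2=0011010000 Δ3=0011110000 | 3Δ
t=18: Δ0=0011110000 Δ1=0011110100 Δ2=1011110100 | 2Δ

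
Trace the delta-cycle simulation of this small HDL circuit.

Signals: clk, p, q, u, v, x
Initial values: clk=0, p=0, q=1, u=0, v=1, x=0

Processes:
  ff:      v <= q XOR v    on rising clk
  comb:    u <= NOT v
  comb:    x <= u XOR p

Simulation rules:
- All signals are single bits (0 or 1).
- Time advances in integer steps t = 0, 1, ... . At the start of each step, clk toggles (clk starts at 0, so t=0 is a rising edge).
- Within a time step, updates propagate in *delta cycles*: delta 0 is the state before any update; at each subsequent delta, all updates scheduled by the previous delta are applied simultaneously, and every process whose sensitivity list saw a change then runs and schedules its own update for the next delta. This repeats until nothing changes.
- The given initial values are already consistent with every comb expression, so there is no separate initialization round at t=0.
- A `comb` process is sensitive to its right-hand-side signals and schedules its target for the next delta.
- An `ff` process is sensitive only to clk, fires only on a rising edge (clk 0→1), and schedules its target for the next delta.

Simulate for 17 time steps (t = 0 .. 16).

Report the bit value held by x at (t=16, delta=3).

t0.Δ0 clk=0 v=1 p=0 u=0 q=1 x=0
t0.Δ1 clk=1 v=1 p=0 u=0 q=1 x=0
t0.Δ2 clk=1 v=0 p=0 u=0 q=1 x=0
t0.Δ3 clk=1 v=0 p=0 u=1 q=1 x=0
t0.Δ4 clk=1 v=0 p=0 u=1 q=1 x=1
t1.Δ0 clk=1 v=0 p=0 u=1 q=1 x=1
t1.Δ1 clk=0 v=0 p=0 u=1 q=1 x=1
t2.Δ0 clk=0 v=0 p=0 u=1 q=1 x=1
t2.Δ1 clk=1 v=0 p=0 u=1 q=1 x=1
t2.Δ2 clk=1 v=1 p=0 u=1 q=1 x=1
t2.Δ3 clk=1 v=1 p=0 u=0 q=1 x=1
t2.Δ4 clk=1 v=1 p=0 u=0 q=1 x=0
t3.Δ0 clk=1 v=1 p=0 u=0 q=1 x=0
t3.Δ1 clk=0 v=1 p=0 u=0 q=1 x=0
t4.Δ0 clk=0 v=1 p=0 u=0 q=1 x=0
t4.Δ1 clk=1 v=1 p=0 u=0 q=1 x=0
t4.Δ2 clk=1 v=0 p=0 u=0 q=1 x=0
t4.Δ3 clk=1 v=0 p=0 u=1 q=1 x=0
t4.Δ4 clk=1 v=0 p=0 u=1 q=1 x=1
t5.Δ0 clk=1 v=0 p=0 u=1 q=1 x=1
t5.Δ1 clk=0 v=0 p=0 u=1 q=1 x=1
t6.Δ0 clk=0 v=0 p=0 u=1 q=1 x=1
t6.Δ1 clk=1 v=0 p=0 u=1 q=1 x=1
t6.Δ2 clk=1 v=1 p=0 u=1 q=1 x=1
t6.Δ3 clk=1 v=1 p=0 u=0 q=1 x=1
t6.Δ4 clk=1 v=1 p=0 u=0 q=1 x=0
t7.Δ0 clk=1 v=1 p=0 u=0 q=1 x=0
t7.Δ1 clk=0 v=1 p=0 u=0 q=1 x=0
t8.Δ0 clk=0 v=1 p=0 u=0 q=1 x=0
t8.Δ1 clk=1 v=1 p=0 u=0 q=1 x=0
t8.Δ2 clk=1 v=0 p=0 u=0 q=1 x=0
t8.Δ3 clk=1 v=0 p=0 u=1 q=1 x=0
t8.Δ4 clk=1 v=0 p=0 u=1 q=1 x=1
t9.Δ0 clk=1 v=0 p=0 u=1 q=1 x=1
t9.Δ1 clk=0 v=0 p=0 u=1 q=1 x=1
t10.Δ0 clk=0 v=0 p=0 u=1 q=1 x=1
t10.Δ1 clk=1 v=0 p=0 u=1 q=1 x=1
t10.Δ2 clk=1 v=1 p=0 u=1 q=1 x=1
t10.Δ3 clk=1 v=1 p=0 u=0 q=1 x=1
t10.Δ4 clk=1 v=1 p=0 u=0 q=1 x=0
t11.Δ0 clk=1 v=1 p=0 u=0 q=1 x=0
t11.Δ1 clk=0 v=1 p=0 u=0 q=1 x=0
t12.Δ0 clk=0 v=1 p=0 u=0 q=1 x=0
t12.Δ1 clk=1 v=1 p=0 u=0 q=1 x=0
t12.Δ2 clk=1 v=0 p=0 u=0 q=1 x=0
t12.Δ3 clk=1 v=0 p=0 u=1 q=1 x=0
t12.Δ4 clk=1 v=0 p=0 u=1 q=1 x=1
t13.Δ0 clk=1 v=0 p=0 u=1 q=1 x=1
t13.Δ1 clk=0 v=0 p=0 u=1 q=1 x=1
t14.Δ0 clk=0 v=0 p=0 u=1 q=1 x=1
t14.Δ1 clk=1 v=0 p=0 u=1 q=1 x=1
t14.Δ2 clk=1 v=1 p=0 u=1 q=1 x=1
t14.Δ3 clk=1 v=1 p=0 u=0 q=1 x=1
t14.Δ4 clk=1 v=1 p=0 u=0 q=1 x=0
t15.Δ0 clk=1 v=1 p=0 u=0 q=1 x=0
t15.Δ1 clk=0 v=1 p=0 u=0 q=1 x=0
t16.Δ0 clk=0 v=1 p=0 u=0 q=1 x=0
t16.Δ1 clk=1 v=1 p=0 u=0 q=1 x=0
t16.Δ2 clk=1 v=0 p=0 u=0 q=1 x=0
t16.Δ3 clk=1 v=0 p=0 u=1 q=1 x=0
t16.Δ4 clk=1 v=0 p=0 u=1 q=1 x=1

0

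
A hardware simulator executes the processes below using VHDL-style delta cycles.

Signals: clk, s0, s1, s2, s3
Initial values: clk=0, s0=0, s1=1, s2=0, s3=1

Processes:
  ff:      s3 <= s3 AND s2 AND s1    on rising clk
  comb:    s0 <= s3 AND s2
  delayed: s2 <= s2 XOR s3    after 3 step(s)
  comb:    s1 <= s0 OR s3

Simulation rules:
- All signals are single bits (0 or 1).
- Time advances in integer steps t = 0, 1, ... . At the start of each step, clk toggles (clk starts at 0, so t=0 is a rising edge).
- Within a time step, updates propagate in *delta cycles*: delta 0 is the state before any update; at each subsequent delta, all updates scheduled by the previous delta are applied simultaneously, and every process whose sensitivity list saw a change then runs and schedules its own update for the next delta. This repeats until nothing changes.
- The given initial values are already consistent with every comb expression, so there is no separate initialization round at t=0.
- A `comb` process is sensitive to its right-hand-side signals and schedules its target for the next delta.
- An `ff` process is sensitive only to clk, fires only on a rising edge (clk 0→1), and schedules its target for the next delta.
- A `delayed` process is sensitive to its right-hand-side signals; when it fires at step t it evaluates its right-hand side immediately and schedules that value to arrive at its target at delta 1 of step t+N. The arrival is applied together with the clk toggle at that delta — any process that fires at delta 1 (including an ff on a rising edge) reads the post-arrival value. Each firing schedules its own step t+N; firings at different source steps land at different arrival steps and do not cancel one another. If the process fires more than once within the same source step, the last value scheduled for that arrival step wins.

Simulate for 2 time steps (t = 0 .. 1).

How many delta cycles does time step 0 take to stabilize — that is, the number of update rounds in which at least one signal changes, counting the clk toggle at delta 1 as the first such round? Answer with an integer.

[bits: s2,s0,s3,s1,clk]
t=0: Δ0=00110 Δ1=00111 Δ2=00011 Δ3=00001 | 3Δ
t=1: Δ0=00001 Δ1=00000 | 1Δ

3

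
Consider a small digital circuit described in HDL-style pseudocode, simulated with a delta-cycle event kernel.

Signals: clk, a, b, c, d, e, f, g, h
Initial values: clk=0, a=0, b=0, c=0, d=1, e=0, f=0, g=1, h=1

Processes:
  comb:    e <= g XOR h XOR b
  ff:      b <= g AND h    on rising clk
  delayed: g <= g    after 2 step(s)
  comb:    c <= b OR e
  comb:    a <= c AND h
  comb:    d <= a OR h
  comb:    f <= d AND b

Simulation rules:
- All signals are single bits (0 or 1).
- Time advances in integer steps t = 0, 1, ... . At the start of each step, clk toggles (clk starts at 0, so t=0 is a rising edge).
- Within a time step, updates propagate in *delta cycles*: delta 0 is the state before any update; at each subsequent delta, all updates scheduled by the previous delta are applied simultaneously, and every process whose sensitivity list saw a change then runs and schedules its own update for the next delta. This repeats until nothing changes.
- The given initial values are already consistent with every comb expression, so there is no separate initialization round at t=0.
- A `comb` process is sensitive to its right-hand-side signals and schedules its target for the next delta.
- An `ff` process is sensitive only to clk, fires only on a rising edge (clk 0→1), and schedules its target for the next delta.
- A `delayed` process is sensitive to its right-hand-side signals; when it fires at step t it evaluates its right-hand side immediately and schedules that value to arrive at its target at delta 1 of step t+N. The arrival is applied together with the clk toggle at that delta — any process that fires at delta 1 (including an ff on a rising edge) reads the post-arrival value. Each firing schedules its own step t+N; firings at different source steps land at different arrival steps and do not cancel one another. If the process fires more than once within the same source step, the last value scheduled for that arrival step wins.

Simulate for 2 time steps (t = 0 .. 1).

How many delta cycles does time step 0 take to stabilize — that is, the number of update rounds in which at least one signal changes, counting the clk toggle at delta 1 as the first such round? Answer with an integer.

[bits: b,clk,f,d,h,g,a,e,c]
t=0: Δ0=000111000 Δ1=010111000 Δ2=110111000 Δ3=111111011 Δ4=111111111 | 4Δ
t=1: Δ0=111111111 Δ1=101111111 | 1Δ

4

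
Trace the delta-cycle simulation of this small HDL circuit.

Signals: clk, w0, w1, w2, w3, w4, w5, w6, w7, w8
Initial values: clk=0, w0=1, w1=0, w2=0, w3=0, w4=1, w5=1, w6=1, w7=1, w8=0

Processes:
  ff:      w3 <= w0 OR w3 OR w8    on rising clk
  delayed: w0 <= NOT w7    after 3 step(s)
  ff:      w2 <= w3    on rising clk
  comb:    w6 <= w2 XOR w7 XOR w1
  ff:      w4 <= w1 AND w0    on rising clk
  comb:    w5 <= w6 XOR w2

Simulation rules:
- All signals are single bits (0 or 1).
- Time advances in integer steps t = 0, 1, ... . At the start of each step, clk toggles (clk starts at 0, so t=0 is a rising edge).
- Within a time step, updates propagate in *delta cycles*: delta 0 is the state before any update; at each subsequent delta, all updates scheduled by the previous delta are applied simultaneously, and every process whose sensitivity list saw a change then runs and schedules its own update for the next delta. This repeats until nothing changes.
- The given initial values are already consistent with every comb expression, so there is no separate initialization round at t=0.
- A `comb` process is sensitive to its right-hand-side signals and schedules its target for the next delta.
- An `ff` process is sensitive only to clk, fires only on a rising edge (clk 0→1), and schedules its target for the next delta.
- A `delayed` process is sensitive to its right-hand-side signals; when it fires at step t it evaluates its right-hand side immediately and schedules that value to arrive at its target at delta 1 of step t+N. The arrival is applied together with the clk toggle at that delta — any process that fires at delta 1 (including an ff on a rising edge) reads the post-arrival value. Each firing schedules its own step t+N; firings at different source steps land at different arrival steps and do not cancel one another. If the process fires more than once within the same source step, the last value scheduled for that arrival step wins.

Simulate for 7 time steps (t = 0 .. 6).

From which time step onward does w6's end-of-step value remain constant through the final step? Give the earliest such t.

[bits: w8,w3,clk,w2,w4,w6,w0,w1,w5,w7]
t=0: Δ0=0000111011 Δ1=0010111011 Δ2=0110011011 | 2Δ
t=1: Δ0=0110011011 Δ1=0100011011 | 1Δ
t=2: Δ0=0100011011 Δ1=0110011011 Δ2=0111011011 Δ3=0111001001 Δ4=0111001011 | 4Δ
t=3: Δ0=0111001011 Δ1=0101001011 | 1Δ
t=4: Δ0=0101001011 Δ1=0111001011 | 1Δ
t=5: Δ0=0111001011 Δ1=0101001011 | 1Δ
t=6: Δ0=0101001011 Δ1=0111001011 | 1Δ

2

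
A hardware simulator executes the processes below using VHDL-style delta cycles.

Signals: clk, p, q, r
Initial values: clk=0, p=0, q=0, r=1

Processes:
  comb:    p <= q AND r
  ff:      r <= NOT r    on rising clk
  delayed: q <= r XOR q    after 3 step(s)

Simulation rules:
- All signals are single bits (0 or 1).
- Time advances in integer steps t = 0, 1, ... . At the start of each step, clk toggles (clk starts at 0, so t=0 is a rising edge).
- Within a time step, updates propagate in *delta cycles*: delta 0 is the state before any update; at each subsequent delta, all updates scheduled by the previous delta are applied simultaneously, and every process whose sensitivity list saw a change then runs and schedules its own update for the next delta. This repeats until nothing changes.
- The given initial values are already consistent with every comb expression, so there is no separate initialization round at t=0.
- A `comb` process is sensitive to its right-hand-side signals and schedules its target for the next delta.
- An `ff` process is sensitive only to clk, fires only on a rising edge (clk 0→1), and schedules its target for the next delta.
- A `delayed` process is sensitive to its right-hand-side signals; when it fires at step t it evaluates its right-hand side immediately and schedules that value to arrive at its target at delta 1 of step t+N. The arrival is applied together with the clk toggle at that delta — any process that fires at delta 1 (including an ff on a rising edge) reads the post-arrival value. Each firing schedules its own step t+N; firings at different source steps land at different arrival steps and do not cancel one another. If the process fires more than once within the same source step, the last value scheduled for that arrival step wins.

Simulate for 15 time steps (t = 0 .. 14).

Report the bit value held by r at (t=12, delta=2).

0

[bits: r,p,clk,q]
t=0: Δ0=1000 Δ1=1010 Δ2=0010 | 2Δ
t=1: Δ0=0010 Δ1=0000 | 1Δ
t=2: Δ0=0000 Δ1=0010 Δ2=1010 | 2Δ
t=3: Δ0=1010 Δ1=1000 | 1Δ
t=4: Δ0=1000 Δ1=1010 Δ2=0010 | 2Δ
t=5: Δ0=0010 Δ1=0001 | 1Δ
t=6: Δ0=0001 Δ1=0011 Δ2=1011 Δ3=1111 | 3Δ
t=7: Δ0=1111 Δ1=1100 Δ2=1000 | 2Δ
t=8: Δ0=1000 Δ1=1011 Δ2=0111 Δ3=0011 | 3Δ
t=9: Δ0=0011 Δ1=0000 | 1Δ
t=10: Δ0=0000 Δ1=0011 Δ2=1011 Δ3=1111 | 3Δ
t=11: Δ0=1111 Δ1=1101 | 1Δ
t=12: Δ0=1101 Δ1=1110 Δ2=0010 | 2Δ
t=13: Δ0=0010 Δ1=0000 | 1Δ
t=14: Δ0=0000 Δ1=0010 Δ2=1010 | 2Δ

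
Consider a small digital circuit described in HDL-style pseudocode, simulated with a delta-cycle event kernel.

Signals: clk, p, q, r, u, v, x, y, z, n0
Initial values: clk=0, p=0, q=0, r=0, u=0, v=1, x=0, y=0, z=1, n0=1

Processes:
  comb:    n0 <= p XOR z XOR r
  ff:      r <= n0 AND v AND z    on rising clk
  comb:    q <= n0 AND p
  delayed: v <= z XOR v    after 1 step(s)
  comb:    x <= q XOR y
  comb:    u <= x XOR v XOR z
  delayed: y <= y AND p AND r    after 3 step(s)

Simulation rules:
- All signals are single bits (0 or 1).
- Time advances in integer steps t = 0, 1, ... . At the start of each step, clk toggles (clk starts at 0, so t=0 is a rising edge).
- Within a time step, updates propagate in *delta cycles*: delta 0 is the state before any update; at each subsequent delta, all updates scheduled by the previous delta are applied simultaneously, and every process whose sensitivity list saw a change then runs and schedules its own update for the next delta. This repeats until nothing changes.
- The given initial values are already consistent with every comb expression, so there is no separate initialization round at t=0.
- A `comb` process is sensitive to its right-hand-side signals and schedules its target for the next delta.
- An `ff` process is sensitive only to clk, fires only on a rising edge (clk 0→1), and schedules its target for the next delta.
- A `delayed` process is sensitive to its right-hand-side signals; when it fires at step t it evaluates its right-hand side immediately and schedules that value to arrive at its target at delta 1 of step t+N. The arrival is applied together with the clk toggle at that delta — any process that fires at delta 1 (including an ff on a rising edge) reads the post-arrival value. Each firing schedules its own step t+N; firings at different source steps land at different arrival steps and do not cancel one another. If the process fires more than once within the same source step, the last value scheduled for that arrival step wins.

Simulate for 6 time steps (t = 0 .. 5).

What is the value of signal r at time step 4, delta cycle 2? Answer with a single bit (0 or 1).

t=0 Δ0: v=1 y=0 q=0 clk=0 p=0 u=0 z=1 x=0 r=0 n0=1
  Δ1: clk:0→1
  Δ2: r:0→1
  Δ3: n0:1→0
  (3Δ to stable)
t=1 Δ0: v=1 y=0 q=0 clk=1 p=0 u=0 z=1 x=0 r=1 n0=0
  Δ1: clk:1→0
  (1Δ to stable)
t=2 Δ0: v=1 y=0 q=0 clk=0 p=0 u=0 z=1 x=0 r=1 n0=0
  Δ1: clk:0→1
  Δ2: r:1→0
  Δ3: n0:0→1
  (3Δ to stable)
t=3 Δ0: v=1 y=0 q=0 clk=1 p=0 u=0 z=1 x=0 r=0 n0=1
  Δ1: clk:1→0
  (1Δ to stable)
t=4 Δ0: v=1 y=0 q=0 clk=0 p=0 u=0 z=1 x=0 r=0 n0=1
  Δ1: clk:0→1
  Δ2: r:0→1
  Δ3: n0:1→0
  (3Δ to stable)
t=5 Δ0: v=1 y=0 q=0 clk=1 p=0 u=0 z=1 x=0 r=1 n0=0
  Δ1: clk:1→0
  (1Δ to stable)

1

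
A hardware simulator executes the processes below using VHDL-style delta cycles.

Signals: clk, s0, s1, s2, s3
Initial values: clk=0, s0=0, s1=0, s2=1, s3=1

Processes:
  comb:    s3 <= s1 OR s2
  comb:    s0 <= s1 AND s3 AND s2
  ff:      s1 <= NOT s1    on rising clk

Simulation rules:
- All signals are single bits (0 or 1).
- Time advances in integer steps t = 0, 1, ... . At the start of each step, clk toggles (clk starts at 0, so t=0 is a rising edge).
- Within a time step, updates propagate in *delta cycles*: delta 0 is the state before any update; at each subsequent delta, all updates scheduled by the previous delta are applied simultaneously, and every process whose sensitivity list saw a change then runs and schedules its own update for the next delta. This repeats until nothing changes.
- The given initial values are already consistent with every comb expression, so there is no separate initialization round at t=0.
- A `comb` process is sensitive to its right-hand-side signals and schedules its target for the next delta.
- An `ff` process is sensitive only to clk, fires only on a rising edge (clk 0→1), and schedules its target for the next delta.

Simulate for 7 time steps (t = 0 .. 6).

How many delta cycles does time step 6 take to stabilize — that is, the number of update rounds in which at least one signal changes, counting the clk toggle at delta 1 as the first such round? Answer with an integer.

t=0 Δ0: s2=1 clk=0 s1=0 s3=1 s0=0
  Δ1: clk:0→1
  Δ2: s1:0→1
  Δ3: s0:0→1
  (3Δ to stable)
t=1 Δ0: s2=1 clk=1 s1=1 s3=1 s0=1
  Δ1: clk:1→0
  (1Δ to stable)
t=2 Δ0: s2=1 clk=0 s1=1 s3=1 s0=1
  Δ1: clk:0→1
  Δ2: s1:1→0
  Δ3: s0:1→0
  (3Δ to stable)
t=3 Δ0: s2=1 clk=1 s1=0 s3=1 s0=0
  Δ1: clk:1→0
  (1Δ to stable)
t=4 Δ0: s2=1 clk=0 s1=0 s3=1 s0=0
  Δ1: clk:0→1
  Δ2: s1:0→1
  Δ3: s0:0→1
  (3Δ to stable)
t=5 Δ0: s2=1 clk=1 s1=1 s3=1 s0=1
  Δ1: clk:1→0
  (1Δ to stable)
t=6 Δ0: s2=1 clk=0 s1=1 s3=1 s0=1
  Δ1: clk:0→1
  Δ2: s1:1→0
  Δ3: s0:1→0
  (3Δ to stable)

3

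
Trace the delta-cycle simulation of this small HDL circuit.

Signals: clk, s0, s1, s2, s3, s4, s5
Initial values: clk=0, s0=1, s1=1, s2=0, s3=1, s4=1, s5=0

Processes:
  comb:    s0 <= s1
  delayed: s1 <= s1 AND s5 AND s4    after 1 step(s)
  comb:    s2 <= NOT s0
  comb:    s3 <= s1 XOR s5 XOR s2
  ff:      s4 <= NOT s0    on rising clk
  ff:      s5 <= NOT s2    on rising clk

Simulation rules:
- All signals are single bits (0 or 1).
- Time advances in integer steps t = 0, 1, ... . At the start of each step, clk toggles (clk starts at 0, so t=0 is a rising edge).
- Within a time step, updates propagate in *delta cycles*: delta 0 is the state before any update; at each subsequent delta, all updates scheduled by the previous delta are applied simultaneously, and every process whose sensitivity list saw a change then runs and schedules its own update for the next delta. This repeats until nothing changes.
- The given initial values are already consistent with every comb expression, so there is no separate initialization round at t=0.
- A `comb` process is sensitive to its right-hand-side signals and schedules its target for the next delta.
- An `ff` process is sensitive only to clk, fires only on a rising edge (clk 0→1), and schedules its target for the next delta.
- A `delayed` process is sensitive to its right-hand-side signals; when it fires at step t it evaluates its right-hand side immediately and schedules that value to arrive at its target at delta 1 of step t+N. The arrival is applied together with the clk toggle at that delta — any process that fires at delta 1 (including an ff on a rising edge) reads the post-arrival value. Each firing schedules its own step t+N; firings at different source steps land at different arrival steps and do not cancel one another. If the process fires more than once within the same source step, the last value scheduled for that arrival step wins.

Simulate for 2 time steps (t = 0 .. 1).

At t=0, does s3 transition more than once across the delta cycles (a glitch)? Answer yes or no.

t0.Δ0 s3=1 s2=0 s5=0 clk=0 s4=1 s1=1 s0=1
t0.Δ1 s3=1 s2=0 s5=0 clk=1 s4=1 s1=1 s0=1
t0.Δ2 s3=1 s2=0 s5=1 clk=1 s4=0 s1=1 s0=1
t0.Δ3 s3=0 s2=0 s5=1 clk=1 s4=0 s1=1 s0=1
t1.Δ0 s3=0 s2=0 s5=1 clk=1 s4=0 s1=1 s0=1
t1.Δ1 s3=0 s2=0 s5=1 clk=0 s4=0 s1=0 s0=1
t1.Δ2 s3=1 s2=0 s5=1 clk=0 s4=0 s1=0 s0=0
t1.Δ3 s3=1 s2=1 s5=1 clk=0 s4=0 s1=0 s0=0
t1.Δ4 s3=0 s2=1 s5=1 clk=0 s4=0 s1=0 s0=0

no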